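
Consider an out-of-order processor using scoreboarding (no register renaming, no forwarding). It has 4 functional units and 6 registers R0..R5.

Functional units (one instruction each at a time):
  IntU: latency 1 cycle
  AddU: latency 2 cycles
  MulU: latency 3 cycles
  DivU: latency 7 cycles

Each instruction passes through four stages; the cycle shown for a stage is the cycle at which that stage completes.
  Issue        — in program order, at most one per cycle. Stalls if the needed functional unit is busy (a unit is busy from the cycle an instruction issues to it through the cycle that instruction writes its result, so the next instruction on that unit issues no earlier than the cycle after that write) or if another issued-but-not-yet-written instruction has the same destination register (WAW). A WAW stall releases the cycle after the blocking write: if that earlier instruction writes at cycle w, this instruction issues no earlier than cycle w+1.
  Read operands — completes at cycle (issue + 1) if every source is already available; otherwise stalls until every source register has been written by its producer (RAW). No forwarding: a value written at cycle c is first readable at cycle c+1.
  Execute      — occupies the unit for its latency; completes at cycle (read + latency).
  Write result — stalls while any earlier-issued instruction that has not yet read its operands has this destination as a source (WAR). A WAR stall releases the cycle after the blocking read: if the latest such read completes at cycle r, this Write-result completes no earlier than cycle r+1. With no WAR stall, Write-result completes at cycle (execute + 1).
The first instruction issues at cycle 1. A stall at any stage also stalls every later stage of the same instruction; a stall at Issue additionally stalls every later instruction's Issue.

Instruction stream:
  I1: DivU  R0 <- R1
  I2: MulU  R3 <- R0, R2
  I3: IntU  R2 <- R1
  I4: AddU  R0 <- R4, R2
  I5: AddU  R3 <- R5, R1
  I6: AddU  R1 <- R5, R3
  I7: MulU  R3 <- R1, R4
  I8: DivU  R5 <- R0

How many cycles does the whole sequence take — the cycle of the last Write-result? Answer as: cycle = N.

[1] issue I1 (DivU)
[2] I1 read-ops | issue I2 (MulU)
[3] issue I3 (IntU)
[4] I3 read-ops
[5] I3 finished on IntU
[9] I1 finished on DivU
[10] I1→R0
[11] I2 read-ops | issue I4 (AddU)
[12] I3→R2
[13] I4 read-ops
[14] I2 finished on MulU
[15] I2→R3 | I4 finished on AddU
[16] I4→R0
[17] issue I5 (AddU)
[18] I5 read-ops
[20] I5 finished on AddU
[21] I5→R3
[22] issue I6 (AddU)
[23] I6 read-ops | issue I7 (MulU)
[24] issue I8 (DivU)
[25] I6 finished on AddU | I8 read-ops
[26] I6→R1
[27] I7 read-ops
[30] I7 finished on MulU
[31] I7→R3
[32] I8 finished on DivU
[33] I8→R5

cycle = 33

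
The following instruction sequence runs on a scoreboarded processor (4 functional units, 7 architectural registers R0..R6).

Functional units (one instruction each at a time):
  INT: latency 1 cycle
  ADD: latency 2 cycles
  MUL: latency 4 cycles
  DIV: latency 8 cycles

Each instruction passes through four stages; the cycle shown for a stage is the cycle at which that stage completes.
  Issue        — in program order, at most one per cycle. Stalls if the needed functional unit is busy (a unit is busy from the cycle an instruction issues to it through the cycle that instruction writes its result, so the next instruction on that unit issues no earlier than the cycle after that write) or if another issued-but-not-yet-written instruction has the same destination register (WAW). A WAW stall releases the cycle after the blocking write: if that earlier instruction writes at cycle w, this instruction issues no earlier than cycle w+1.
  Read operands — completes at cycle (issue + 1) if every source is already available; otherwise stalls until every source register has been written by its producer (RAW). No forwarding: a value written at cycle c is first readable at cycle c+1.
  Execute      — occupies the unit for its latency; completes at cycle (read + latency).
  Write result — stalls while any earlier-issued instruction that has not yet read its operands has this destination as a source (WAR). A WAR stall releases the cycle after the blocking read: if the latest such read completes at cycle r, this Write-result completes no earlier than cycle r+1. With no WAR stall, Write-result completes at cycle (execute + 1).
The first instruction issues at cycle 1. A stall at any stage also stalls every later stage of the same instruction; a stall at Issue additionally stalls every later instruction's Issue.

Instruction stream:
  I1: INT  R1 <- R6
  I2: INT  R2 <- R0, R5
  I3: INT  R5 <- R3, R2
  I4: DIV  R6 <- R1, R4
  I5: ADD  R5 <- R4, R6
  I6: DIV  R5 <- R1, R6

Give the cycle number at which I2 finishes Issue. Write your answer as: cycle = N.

cycle = 5

cycle 1: issue I1 (INT)
cycle 2: I1 read-ops
cycle 3: I1 finished on INT
cycle 4: I1→R1
cycle 5: issue I2 (INT)
cycle 6: I2 read-ops
cycle 7: I2 finished on INT
cycle 8: I2→R2
cycle 9: issue I3 (INT)
cycle 10: I3 read-ops, issue I4 (DIV)
cycle 11: I3 finished on INT, I4 read-ops
cycle 12: I3→R5
cycle 13: issue I5 (ADD)
cycle 19: I4 finished on DIV
cycle 20: I4→R6
cycle 21: I5 read-ops
cycle 23: I5 finished on ADD
cycle 24: I5→R5
cycle 25: issue I6 (DIV)
cycle 26: I6 read-ops
cycle 34: I6 finished on DIV
cycle 35: I6→R5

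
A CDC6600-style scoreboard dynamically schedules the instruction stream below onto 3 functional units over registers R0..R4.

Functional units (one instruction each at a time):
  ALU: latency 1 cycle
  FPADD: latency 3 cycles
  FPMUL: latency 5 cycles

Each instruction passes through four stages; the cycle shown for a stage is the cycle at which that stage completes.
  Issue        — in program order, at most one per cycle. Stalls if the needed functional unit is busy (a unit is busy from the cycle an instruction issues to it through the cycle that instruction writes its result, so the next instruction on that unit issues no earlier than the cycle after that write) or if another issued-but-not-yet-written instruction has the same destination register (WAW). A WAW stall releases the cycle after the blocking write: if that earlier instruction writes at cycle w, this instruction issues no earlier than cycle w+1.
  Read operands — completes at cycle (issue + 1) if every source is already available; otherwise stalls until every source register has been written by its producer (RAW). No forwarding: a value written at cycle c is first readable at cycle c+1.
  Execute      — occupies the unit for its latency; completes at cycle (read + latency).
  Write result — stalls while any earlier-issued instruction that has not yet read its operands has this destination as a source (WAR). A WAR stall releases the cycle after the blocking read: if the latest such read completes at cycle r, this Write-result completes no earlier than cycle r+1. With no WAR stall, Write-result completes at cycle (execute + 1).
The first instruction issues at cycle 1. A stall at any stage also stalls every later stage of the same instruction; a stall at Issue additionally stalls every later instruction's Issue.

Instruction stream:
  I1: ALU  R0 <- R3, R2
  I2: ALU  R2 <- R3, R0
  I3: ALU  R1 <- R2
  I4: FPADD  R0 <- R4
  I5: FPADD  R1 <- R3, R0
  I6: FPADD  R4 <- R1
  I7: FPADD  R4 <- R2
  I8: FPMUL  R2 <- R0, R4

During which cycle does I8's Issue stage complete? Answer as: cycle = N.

cycle = 29

t=1  issue I1 (ALU)
t=2  I1 read-ops
t=3  I1 finished on ALU
t=4  I1→R0
t=5  issue I2 (ALU)
t=6  I2 read-ops
t=7  I2 finished on ALU
t=8  I2→R2
t=9  issue I3 (ALU)
t=10  I3 read-ops; issue I4 (FPADD)
t=11  I3 finished on ALU; I4 read-ops
t=12  I3→R1
t=14  I4 finished on FPADD
t=15  I4→R0
t=16  issue I5 (FPADD)
t=17  I5 read-ops
t=20  I5 finished on FPADD
t=21  I5→R1
t=22  issue I6 (FPADD)
t=23  I6 read-ops
t=26  I6 finished on FPADD
t=27  I6→R4
t=28  issue I7 (FPADD)
t=29  I7 read-ops; issue I8 (FPMUL)
t=32  I7 finished on FPADD
t=33  I7→R4
t=34  I8 read-ops
t=39  I8 finished on FPMUL
t=40  I8→R2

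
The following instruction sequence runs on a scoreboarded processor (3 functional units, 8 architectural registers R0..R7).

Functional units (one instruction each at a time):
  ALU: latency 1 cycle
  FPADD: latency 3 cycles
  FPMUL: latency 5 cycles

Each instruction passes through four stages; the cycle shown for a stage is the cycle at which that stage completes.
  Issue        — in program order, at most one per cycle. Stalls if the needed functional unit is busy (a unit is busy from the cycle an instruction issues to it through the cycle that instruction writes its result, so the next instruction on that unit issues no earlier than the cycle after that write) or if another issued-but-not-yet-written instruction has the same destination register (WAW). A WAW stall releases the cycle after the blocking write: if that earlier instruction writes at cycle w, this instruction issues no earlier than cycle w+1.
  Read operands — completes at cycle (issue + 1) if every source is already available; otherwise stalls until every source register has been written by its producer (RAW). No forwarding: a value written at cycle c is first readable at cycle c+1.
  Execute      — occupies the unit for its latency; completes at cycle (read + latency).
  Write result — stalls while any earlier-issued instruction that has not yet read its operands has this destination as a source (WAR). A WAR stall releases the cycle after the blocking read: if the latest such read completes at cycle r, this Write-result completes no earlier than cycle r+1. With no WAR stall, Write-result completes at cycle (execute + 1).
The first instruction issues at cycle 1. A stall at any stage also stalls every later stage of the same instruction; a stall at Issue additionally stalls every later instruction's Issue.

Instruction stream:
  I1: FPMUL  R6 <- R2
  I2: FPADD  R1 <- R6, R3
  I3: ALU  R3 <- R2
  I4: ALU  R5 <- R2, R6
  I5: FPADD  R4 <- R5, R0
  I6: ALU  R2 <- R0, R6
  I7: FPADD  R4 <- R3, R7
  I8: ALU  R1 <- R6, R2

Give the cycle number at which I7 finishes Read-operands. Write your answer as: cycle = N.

I1  is:1  ro:2  ex:7  wr:8
I2  is:2  ro:9  ex:12  wr:13  — RAW R6: wait I1 write@8
I3  is:3  ro:4  ex:5  wr:10  — WAR R3: wait I2 read@9
I4  is:11  ro:12  ex:13  wr:14  — struct: ALU busy until I3 writes@10
I5  is:14  ro:15  ex:18  wr:19  — struct: FPADD busy until I2 writes@13
I6  is:15  ro:16  ex:17  wr:18
I7  is:20  ro:21  ex:24  wr:25  — struct: FPADD busy until I5 writes@19
I8  is:21  ro:22  ex:23  wr:24

cycle = 21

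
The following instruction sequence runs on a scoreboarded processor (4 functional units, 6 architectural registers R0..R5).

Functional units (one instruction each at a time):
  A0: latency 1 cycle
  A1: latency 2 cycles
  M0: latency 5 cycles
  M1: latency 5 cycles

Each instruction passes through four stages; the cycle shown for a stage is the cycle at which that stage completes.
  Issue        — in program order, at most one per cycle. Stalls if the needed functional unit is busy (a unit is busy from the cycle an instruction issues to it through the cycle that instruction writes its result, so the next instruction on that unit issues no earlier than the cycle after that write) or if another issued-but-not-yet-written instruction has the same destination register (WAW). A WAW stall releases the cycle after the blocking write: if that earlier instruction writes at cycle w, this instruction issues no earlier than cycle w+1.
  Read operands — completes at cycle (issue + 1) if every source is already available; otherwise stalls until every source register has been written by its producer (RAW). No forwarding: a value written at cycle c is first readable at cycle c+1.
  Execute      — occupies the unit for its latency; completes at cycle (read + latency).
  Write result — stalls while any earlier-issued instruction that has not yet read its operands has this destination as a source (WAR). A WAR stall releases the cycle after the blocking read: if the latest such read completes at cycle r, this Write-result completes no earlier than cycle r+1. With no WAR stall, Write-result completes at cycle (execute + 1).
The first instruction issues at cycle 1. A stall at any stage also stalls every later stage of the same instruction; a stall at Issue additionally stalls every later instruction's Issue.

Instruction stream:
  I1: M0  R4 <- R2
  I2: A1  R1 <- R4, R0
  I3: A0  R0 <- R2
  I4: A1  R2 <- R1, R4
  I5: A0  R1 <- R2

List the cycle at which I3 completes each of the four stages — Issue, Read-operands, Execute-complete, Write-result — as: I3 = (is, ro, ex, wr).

1) issue 1, read 2, done 7, write 8
2) issue 2, read 9, done 11, write 12  <RAW R4: wait I1 write@8>
3) issue 3, read 4, done 5, write 10  <WAR R0: wait I2 read@9>
4) issue 13, read 14, done 16, write 17  <struct: A1 busy until I2 writes@12>
5) issue 14, read 18, done 19, write 20  <RAW R2: wait I4 write@17>

I3 = (3, 4, 5, 10)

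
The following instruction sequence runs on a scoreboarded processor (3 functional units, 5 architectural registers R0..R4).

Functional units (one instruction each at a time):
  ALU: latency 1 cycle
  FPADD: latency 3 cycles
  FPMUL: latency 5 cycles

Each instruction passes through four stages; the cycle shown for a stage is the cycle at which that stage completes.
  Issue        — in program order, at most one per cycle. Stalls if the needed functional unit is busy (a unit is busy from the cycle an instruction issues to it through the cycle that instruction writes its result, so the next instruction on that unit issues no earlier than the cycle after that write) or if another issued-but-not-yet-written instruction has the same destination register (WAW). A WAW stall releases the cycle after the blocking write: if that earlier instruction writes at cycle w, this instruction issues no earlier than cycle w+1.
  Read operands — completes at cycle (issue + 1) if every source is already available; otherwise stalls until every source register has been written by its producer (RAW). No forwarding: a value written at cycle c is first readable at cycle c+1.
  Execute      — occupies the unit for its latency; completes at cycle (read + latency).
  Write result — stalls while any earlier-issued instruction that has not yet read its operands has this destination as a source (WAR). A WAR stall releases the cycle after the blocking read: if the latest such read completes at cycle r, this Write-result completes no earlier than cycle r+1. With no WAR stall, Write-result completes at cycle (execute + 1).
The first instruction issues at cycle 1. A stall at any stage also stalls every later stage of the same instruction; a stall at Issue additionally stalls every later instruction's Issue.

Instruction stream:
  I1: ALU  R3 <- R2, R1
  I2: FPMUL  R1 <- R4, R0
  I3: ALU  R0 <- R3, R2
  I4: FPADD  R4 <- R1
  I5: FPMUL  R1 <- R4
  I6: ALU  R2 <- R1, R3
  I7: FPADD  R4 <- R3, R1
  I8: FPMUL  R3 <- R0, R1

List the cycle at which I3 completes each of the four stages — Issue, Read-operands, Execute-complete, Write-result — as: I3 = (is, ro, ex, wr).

c1: I1 dispatched to ALU
c2: I1 operands ready; I2 dispatched to FPMUL
c3: I1 complete; I2 operands ready
c4: R3←I1
c5: I3 dispatched to ALU
c6: I3 operands ready; I4 dispatched to FPADD
c7: I3 complete
c8: I2 complete; R0←I3
c9: R1←I2
c10: I4 operands ready; I5 dispatched to FPMUL
c11: I6 dispatched to ALU
c13: I4 complete
c14: R4←I4
c15: I5 operands ready; I7 dispatched to FPADD
c20: I5 complete
c21: R1←I5
c22: I6 operands ready; I7 operands ready; I8 dispatched to FPMUL
c23: I6 complete; I8 operands ready
c24: R2←I6
c25: I7 complete
c26: R4←I7
c28: I8 complete
c29: R3←I8

I3 = (5, 6, 7, 8)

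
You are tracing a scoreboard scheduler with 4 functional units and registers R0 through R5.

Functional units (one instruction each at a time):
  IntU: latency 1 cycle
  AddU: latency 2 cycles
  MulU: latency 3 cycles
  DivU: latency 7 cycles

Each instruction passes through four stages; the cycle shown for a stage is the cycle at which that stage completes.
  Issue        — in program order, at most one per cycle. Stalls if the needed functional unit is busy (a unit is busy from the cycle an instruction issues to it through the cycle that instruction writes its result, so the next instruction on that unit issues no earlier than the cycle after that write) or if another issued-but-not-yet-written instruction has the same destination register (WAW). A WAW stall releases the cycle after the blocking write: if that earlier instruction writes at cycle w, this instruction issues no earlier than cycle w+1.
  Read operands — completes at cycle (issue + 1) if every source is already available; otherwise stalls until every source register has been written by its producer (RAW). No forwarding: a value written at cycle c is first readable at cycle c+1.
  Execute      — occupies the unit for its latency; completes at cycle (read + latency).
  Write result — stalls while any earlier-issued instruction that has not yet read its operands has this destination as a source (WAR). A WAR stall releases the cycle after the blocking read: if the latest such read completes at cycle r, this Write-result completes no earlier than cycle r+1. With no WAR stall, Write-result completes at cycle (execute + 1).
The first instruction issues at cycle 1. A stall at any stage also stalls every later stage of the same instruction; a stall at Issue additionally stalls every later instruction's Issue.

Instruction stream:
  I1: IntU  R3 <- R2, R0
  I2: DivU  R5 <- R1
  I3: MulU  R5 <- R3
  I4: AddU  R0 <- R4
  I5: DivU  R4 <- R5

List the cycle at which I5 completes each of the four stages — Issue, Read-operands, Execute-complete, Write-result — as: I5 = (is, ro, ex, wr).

I5 = (14, 18, 25, 26)

t=1  issue I1 (IntU)
t=2  I1 read-ops, issue I2 (DivU)
t=3  I1 finished on IntU, I2 read-ops
t=4  I1→R3
t=10  I2 finished on DivU
t=11  I2→R5
t=12  issue I3 (MulU)
t=13  I3 read-ops, issue I4 (AddU)
t=14  I4 read-ops, issue I5 (DivU)
t=16  I3 finished on MulU, I4 finished on AddU
t=17  I3→R5, I4→R0
t=18  I5 read-ops
t=25  I5 finished on DivU
t=26  I5→R4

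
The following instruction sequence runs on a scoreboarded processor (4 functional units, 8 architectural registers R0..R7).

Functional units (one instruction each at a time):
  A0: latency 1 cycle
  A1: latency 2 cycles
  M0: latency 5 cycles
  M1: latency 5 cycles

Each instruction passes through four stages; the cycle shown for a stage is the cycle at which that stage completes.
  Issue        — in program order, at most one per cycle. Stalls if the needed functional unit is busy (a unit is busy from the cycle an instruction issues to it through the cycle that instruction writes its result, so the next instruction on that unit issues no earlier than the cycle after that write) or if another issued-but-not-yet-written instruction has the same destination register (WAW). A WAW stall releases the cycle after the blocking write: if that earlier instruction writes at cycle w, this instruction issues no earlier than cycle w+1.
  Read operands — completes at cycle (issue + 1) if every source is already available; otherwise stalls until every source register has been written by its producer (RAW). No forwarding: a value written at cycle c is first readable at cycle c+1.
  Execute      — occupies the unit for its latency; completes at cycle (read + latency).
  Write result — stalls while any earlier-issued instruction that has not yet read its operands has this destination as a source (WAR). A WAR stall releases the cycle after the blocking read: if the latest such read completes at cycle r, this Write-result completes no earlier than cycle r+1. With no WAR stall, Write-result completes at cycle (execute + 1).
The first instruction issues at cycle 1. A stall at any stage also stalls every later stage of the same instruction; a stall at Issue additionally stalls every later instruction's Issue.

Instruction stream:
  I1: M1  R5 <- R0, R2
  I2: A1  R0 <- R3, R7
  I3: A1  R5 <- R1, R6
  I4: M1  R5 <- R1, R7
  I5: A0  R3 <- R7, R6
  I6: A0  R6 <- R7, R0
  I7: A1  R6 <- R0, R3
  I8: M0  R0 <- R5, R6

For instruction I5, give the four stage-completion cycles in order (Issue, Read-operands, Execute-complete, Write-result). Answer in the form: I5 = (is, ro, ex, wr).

I5 = (15, 16, 17, 18)

t=1  I1→M1
t=2  I1 RO | I2→A1
t=3  I2 RO
t=5  I2 EX
t=6  I2 WR R0
t=7  I1 EX
t=8  I1 WR R5
t=9  I3→A1
t=10  I3 RO
t=12  I3 EX
t=13  I3 WR R5
t=14  I4→M1
t=15  I4 RO | I5→A0
t=16  I5 RO
t=17  I5 EX
t=18  I5 WR R3
t=19  I6→A0
t=20  I4 EX | I6 RO
t=21  I4 WR R5 | I6 EX
t=22  I6 WR R6
t=23  I7→A1
t=24  I7 RO | I8→M0
t=26  I7 EX
t=27  I7 WR R6
t=28  I8 RO
t=33  I8 EX
t=34  I8 WR R0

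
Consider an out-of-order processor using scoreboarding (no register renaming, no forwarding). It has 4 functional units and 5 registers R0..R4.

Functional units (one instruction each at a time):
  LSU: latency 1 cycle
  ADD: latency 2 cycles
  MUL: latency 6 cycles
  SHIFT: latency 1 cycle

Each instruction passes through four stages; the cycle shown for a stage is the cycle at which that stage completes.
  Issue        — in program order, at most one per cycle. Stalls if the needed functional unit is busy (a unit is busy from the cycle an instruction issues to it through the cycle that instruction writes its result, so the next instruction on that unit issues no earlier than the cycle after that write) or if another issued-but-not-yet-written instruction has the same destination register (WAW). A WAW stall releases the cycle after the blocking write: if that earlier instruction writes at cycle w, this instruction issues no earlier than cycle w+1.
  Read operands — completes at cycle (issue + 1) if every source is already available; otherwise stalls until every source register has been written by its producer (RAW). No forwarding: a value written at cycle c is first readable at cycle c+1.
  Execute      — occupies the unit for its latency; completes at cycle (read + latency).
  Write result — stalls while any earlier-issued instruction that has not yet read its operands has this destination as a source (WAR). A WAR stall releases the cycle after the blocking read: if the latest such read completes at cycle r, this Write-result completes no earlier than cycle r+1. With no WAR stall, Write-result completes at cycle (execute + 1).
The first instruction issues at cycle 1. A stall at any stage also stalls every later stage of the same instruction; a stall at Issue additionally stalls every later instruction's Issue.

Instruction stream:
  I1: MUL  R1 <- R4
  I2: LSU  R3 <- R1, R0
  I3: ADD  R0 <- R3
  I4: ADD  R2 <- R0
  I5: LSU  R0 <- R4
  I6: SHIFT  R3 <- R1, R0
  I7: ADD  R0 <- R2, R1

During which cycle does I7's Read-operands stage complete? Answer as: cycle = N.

cycle = 23

1) issue 1, read 2, done 8, write 9
2) issue 2, read 10, done 11, write 12  <RAW R1: wait I1 write@9>
3) issue 3, read 13, done 15, write 16  <RAW R3: wait I2 write@12>
4) issue 17, read 18, done 20, write 21  <struct: ADD busy until I3 writes@16>
5) issue 18, read 19, done 20, write 21
6) issue 19, read 22, done 23, write 24  <RAW R0: wait I5 write@21>
7) issue 22, read 23, done 25, write 26  <WAW R0: wait I5 write@21>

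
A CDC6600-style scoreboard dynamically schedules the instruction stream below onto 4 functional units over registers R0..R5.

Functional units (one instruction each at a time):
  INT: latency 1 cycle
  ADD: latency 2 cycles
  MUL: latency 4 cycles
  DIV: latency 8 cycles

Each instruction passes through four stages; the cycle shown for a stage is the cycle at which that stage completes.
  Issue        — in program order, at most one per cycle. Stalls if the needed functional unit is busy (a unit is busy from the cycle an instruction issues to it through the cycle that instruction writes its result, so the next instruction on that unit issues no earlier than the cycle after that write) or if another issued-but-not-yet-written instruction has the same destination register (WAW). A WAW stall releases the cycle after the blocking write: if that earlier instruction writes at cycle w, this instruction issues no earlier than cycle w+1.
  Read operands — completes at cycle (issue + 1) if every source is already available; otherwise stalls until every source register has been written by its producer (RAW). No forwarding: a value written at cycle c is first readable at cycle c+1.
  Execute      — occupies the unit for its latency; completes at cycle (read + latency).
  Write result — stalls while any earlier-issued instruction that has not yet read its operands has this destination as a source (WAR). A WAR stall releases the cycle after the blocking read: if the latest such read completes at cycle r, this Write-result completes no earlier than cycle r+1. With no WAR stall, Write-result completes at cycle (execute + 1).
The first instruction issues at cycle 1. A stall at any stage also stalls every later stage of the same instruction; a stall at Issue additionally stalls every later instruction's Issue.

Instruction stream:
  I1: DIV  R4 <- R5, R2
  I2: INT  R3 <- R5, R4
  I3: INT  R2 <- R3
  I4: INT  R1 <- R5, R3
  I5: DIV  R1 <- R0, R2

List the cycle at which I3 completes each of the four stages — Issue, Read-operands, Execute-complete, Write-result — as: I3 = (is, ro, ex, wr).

I1  is:1  ro:2  ex:10  wr:11
I2  is:2  ro:12  ex:13  wr:14  — RAW R4: wait I1 write@11
I3  is:15  ro:16  ex:17  wr:18  — struct: INT busy until I2 writes@14
I4  is:19  ro:20  ex:21  wr:22  — struct: INT busy until I3 writes@18
I5  is:23  ro:24  ex:32  wr:33  — WAW R1: wait I4 write@22

I3 = (15, 16, 17, 18)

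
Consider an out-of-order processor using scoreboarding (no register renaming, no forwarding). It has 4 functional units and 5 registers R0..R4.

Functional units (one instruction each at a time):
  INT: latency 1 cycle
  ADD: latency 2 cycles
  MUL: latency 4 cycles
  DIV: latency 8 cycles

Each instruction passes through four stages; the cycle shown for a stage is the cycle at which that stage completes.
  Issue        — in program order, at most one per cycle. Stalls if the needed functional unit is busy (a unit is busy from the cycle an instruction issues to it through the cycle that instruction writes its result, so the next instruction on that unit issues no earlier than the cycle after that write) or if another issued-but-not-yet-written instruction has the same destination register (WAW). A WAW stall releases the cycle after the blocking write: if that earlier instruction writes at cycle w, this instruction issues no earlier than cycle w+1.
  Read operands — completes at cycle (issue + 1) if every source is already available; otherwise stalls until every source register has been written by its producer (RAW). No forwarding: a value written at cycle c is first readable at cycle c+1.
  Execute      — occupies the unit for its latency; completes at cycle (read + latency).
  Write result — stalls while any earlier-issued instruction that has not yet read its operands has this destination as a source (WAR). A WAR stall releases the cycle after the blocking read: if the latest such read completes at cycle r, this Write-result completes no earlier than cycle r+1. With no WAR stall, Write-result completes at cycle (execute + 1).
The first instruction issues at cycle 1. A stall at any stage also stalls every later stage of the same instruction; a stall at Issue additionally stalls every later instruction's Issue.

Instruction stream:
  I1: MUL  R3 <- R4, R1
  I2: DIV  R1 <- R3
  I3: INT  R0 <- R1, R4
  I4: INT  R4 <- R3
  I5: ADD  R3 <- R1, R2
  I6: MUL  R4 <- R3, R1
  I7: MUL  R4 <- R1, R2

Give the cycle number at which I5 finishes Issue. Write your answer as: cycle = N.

cycle = 22

c1: I1→MUL
c2: I1 RO · I2→DIV
c3: I3→INT
c6: I1 EX
c7: I1 WR R3
c8: I2 RO
c16: I2 EX
c17: I2 WR R1
c18: I3 RO
c19: I3 EX
c20: I3 WR R0
c21: I4→INT
c22: I4 RO · I5→ADD
c23: I4 EX · I5 RO
c24: I4 WR R4
c25: I5 EX · I6→MUL
c26: I5 WR R3
c27: I6 RO
c31: I6 EX
c32: I6 WR R4
c33: I7→MUL
c34: I7 RO
c38: I7 EX
c39: I7 WR R4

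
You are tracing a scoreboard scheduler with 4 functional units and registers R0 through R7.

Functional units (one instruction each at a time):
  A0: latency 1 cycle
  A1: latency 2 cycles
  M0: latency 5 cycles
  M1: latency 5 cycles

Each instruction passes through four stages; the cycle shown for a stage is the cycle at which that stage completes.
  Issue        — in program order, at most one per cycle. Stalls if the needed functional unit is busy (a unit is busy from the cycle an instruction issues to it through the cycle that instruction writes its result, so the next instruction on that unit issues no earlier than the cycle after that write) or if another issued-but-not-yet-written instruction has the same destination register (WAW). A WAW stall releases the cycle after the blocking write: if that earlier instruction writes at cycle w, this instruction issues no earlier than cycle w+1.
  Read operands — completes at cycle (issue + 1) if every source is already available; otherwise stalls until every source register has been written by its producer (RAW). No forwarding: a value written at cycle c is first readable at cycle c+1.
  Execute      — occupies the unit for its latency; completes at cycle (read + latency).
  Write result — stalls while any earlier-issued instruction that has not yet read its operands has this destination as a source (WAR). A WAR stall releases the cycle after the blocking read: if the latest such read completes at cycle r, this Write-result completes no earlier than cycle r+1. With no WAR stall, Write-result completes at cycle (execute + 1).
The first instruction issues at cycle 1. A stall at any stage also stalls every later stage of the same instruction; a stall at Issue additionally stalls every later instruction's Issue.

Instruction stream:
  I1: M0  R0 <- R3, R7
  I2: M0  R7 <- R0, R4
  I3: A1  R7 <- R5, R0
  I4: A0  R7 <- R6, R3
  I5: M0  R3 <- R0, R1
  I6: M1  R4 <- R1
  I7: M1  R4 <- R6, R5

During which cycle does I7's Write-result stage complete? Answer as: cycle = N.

cycle = 39

t=1  I1 dispatched to M0
t=2  I1 operands ready
t=7  I1 complete
t=8  R0←I1
t=9  I2 dispatched to M0
t=10  I2 operands ready
t=15  I2 complete
t=16  R7←I2
t=17  I3 dispatched to A1
t=18  I3 operands ready
t=20  I3 complete
t=21  R7←I3
t=22  I4 dispatched to A0
t=23  I4 operands ready | I5 dispatched to M0
t=24  I4 complete | I5 operands ready | I6 dispatched to M1
t=25  R7←I4 | I6 operands ready
t=29  I5 complete
t=30  R3←I5 | I6 complete
t=31  R4←I6
t=32  I7 dispatched to M1
t=33  I7 operands ready
t=38  I7 complete
t=39  R4←I7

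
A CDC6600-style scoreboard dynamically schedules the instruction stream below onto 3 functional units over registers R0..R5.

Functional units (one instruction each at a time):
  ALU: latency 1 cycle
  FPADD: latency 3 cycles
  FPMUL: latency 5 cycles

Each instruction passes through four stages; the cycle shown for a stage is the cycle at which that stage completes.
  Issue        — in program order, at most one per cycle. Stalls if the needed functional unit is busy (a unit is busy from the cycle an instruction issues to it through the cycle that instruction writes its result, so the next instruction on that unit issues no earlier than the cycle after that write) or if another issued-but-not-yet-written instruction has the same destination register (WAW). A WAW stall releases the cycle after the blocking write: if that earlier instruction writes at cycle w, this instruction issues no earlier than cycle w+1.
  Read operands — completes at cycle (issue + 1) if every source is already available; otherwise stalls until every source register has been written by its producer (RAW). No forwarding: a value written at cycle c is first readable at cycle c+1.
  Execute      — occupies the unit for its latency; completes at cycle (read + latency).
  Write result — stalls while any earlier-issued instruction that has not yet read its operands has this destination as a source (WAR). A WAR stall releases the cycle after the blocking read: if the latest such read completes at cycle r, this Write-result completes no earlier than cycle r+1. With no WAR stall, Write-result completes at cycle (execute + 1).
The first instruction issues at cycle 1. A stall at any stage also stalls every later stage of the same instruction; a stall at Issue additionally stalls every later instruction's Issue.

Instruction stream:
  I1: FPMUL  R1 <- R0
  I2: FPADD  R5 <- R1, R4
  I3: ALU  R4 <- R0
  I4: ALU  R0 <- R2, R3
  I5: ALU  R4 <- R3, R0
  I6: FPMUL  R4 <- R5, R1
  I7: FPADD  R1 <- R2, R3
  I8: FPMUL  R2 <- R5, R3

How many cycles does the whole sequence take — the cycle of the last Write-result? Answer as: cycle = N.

cycle = 34

I1 -> (1, 2, 7, 8)
I2 -> (2, 9, 12, 13)  // RAW R1: wait I1 write@8
I3 -> (3, 4, 5, 10)  // WAR R4: wait I2 read@9
I4 -> (11, 12, 13, 14)  // struct: ALU busy until I3 writes@10
I5 -> (15, 16, 17, 18)  // struct: ALU busy until I4 writes@14
I6 -> (19, 20, 25, 26)  // WAW R4: wait I5 write@18
I7 -> (20, 21, 24, 25)
I8 -> (27, 28, 33, 34)  // struct: FPMUL busy until I6 writes@26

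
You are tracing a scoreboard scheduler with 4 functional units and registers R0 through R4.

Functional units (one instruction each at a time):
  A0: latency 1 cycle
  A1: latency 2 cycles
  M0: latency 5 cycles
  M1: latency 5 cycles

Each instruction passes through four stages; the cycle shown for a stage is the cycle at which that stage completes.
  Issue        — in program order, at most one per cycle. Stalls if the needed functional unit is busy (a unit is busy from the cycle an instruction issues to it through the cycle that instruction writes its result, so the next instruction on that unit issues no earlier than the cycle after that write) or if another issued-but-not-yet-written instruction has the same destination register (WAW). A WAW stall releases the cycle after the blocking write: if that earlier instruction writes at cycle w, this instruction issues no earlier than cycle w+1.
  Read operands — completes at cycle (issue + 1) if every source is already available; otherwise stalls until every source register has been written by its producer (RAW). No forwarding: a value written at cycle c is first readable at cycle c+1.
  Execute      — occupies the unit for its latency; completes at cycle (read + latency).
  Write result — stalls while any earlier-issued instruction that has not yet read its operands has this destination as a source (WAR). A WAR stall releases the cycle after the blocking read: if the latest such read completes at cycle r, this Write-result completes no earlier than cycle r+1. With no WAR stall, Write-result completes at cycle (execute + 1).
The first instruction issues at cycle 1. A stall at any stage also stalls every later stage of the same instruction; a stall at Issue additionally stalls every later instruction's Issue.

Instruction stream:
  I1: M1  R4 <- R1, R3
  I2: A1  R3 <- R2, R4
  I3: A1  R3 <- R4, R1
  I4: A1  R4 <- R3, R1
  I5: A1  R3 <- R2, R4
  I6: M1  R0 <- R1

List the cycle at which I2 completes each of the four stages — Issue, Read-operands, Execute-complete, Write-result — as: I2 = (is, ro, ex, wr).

[1] I1 issues→M1
[2] I1 reads, I2 issues→A1
[7] I1 exec-done
[8] I1 writes R4
[9] I2 reads
[11] I2 exec-done
[12] I2 writes R3
[13] I3 issues→A1
[14] I3 reads
[16] I3 exec-done
[17] I3 writes R3
[18] I4 issues→A1
[19] I4 reads
[21] I4 exec-done
[22] I4 writes R4
[23] I5 issues→A1
[24] I5 reads, I6 issues→M1
[25] I6 reads
[26] I5 exec-done
[27] I5 writes R3
[30] I6 exec-done
[31] I6 writes R0

I2 = (2, 9, 11, 12)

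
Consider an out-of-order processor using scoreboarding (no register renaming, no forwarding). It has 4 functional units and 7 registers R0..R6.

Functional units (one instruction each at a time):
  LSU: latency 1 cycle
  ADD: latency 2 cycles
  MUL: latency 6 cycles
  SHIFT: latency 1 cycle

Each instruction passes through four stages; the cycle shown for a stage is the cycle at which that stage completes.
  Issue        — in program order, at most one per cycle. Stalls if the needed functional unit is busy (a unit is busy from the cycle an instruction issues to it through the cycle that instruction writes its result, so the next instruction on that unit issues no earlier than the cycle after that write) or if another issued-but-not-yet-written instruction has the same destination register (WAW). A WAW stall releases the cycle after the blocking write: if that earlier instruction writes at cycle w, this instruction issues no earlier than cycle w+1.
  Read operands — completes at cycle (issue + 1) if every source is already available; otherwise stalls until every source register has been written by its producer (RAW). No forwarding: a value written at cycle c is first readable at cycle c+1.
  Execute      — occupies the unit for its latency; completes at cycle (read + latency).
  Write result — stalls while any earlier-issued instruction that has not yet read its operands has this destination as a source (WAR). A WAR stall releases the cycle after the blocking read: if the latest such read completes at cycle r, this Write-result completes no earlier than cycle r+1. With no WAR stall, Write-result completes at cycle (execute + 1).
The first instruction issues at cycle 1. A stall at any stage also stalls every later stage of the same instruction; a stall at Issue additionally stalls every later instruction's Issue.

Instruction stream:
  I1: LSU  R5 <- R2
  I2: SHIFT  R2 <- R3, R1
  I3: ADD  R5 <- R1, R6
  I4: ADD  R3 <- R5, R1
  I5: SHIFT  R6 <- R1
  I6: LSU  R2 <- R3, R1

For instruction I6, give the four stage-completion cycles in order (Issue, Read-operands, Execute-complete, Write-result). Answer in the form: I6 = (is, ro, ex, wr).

I1  is:1  ro:2  ex:3  wr:4
I2  is:2  ro:3  ex:4  wr:5
I3  is:5  ro:6  ex:8  wr:9  — WAW R5: wait I1 write@4
I4  is:10  ro:11  ex:13  wr:14  — struct: ADD busy until I3 writes@9
I5  is:11  ro:12  ex:13  wr:14
I6  is:12  ro:15  ex:16  wr:17  — RAW R3: wait I4 write@14

I6 = (12, 15, 16, 17)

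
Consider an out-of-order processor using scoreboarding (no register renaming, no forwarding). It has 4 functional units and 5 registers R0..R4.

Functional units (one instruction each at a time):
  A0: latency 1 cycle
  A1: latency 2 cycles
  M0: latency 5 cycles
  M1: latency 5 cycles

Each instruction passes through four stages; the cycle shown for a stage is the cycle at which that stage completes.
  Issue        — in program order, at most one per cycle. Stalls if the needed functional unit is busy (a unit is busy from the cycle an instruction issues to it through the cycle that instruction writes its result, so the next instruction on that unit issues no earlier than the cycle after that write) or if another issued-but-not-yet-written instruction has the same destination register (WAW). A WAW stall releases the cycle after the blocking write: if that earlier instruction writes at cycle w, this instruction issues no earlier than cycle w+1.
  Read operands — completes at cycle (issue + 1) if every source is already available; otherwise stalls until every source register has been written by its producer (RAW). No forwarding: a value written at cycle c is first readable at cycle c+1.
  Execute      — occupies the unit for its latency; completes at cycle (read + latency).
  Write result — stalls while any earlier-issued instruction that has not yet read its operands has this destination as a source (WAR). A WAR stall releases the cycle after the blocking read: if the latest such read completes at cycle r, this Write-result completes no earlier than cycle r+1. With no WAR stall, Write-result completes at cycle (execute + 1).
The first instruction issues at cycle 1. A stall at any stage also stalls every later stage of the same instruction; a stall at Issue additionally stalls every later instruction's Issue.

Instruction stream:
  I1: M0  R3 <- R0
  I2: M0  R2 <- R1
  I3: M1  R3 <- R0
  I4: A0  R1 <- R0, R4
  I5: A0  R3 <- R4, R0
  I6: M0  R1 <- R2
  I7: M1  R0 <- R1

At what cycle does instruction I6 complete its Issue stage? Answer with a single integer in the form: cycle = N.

I1: IS=1 RO=2 EX=7 WR=8
I2: IS=9 RO=10 EX=15 WR=16  [struct: M0 busy until I1 writes@8]
I3: IS=10 RO=11 EX=16 WR=17
I4: IS=11 RO=12 EX=13 WR=14
I5: IS=18 RO=19 EX=20 WR=21  [WAW R3: wait I3 write@17]
I6: IS=19 RO=20 EX=25 WR=26
I7: IS=20 RO=27 EX=32 WR=33  [RAW R1: wait I6 write@26]

cycle = 19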